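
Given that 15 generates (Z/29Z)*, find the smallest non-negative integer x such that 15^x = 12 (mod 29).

Successive powers of 15 modulo 29:
  15^0=1  15^1=15  15^2=22  15^3=11  15^4=20  15^5=10
  15^6=5  15^7=17  15^8=23  15^9=26  15^10=13  15^11=21
  15^12=25  15^13=27  15^14=28  15^15=14  15^16=7  15^17=18
  15^18=9  15^19=19  15^20=24  15^21=12
So 15^21 ≡ 12 (mod 29), giving x = 21.

21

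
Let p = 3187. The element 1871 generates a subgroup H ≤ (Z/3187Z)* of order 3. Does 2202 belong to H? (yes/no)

no

⟨1871⟩ has order 3; its elements mod 3187 are {1, 1315, 1871}.
2202 is not in this set.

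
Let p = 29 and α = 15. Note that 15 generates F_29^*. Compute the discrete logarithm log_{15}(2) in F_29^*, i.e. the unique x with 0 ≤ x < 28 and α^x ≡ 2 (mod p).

27

Successive powers of 15 modulo 29:
  15^0=1  15^1=15  15^2=22  15^3=11  15^4=20  15^5=10
  15^6=5  15^7=17  15^8=23  15^9=26  15^10=13  15^11=21
  15^12=25  15^13=27  15^14=28  15^15=14  15^16=7  15^17=18
  15^18=9  15^19=19  15^20=24  15^21=12  15^22=6  15^23=3
  15^24=16  15^25=8  15^26=4  15^27=2
So 15^27 ≡ 2 (mod 29), giving x = 27.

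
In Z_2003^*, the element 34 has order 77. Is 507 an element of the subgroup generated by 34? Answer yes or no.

no

507 ∈ ⟨34⟩ iff 507^77 ≡ 1 (mod 2003), since |⟨34⟩| = 77.
507^77 mod 2003 = 253.
Since 253 ≠ 1, 507 does not lie in the subgroup.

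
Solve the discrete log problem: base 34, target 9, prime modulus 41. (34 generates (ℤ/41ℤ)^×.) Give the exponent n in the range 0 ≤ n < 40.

Successive powers of 34 modulo 41:
  34^0=1  34^1=34  34^2=8  34^3=26  34^4=23  34^5=3
  34^6=20  34^7=24  34^8=37  34^9=28  34^10=9
So 34^10 ≡ 9 (mod 41), giving n = 10.

10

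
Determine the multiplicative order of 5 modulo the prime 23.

22

The order of 5 must divide p − 1 = 22 = 2 · 11.
Divisors: 1, 2, 11, 22.
Check each in increasing order: 5^1 ≡ 5;  5^2 ≡ 2;  5^11 ≡ 22;  5^22 ≡ 1.
Smallest exponent giving 1 is 22.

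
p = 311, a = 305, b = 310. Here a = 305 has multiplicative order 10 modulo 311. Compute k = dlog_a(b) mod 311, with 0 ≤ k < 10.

5

Successive powers of 305 modulo 311:
  305^0=1  305^1=305  305^2=36  305^3=95  305^4=52  305^5=310
So 305^5 ≡ 310 (mod 311), giving k = 5.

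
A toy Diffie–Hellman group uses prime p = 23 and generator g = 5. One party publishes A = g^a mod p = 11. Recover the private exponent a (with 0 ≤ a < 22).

9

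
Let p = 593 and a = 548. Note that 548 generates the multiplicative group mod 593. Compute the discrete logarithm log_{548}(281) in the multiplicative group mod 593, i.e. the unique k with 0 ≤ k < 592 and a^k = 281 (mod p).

512

Baby-step giant-step with m = ceil(sqrt(592)) = 25.
Baby table (548^j mod 593 for j=0..24):
  0:1  1:548  2:246  3:197  4:30  5:429  6:264  7:573
  8:307  9:417  10:211  11:586  12:315  13:57  14:400  15:383
  16:555  17:524  18:140  19:223  20:46  21:302  22:49  23:167
  24:194
Giant step factor: 548^(-25) ≡ 478 (mod 593).
Scan 281·478^i mod 593 for i = 0, 1, …:
  i=0: 281   i=1: 300   i=2: 487   i=3: 330
  i=4: 2   i=5: 363   i=6: 358   i=7: 340
  i=8: 38   i=9: 374     …   i=19: 384
  i=20: 315
Match at i=20, j=12: k = 20·25 + 12 = 512.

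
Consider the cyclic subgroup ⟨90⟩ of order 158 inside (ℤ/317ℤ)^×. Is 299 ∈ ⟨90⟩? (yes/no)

no

299 ∈ ⟨90⟩ iff 299^158 ≡ 1 (mod 317), since |⟨90⟩| = 158.
299^158 mod 317 = 316.
Since 316 ≠ 1, 299 does not lie in the subgroup.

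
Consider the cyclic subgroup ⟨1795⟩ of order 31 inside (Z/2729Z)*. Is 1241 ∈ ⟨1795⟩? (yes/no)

no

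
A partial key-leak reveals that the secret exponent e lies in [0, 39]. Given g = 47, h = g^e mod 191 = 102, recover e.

16

Compute 47^0 mod 191 = 1, then multiply by 47 repeatedly:
  47^0=1  47^1=47  47^2=108  47^3=110  47^4=13
  47^5=38  47^6=67  47^7=93  47^8=169  47^9=112
  47^10=107  47^11=63  47^12=96  47^13=119  47^14=54
  47^15=55  47^16=102
Found 102 at exponent 16.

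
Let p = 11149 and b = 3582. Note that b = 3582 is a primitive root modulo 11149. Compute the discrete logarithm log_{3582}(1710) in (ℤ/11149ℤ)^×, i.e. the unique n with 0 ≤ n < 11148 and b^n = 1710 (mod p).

Baby-step giant-step with m = ceil(sqrt(11148)) = 106.
Baby table (3582^j mod 11149 for j=0..105):
  0:1  1:3582  2:9374  3:8029  4:6607  5:8096  6:1323  7:661
  8:4114  9:8519  10:245  11:7968  12:11085  13:4881  14:2110  15:10147
  16:814  17:5859  18:4520  19:2292  20:4280  21:1085  22:6618  23:2902
  24:4096  25:10937  26:9897  27:8383  28:3649  29:4090  30:594  31:9398
  32:4805  33:8603  34:110  35:3805  36:5432  37:2419  38:2085  39:9789
  40:593  41:5816  42:6580  43:574  44:4652  45:6858  46:4109  47:1758
  48:9120  49:1270  50:348  51:8997  52:6644  53:6842  54:2542  55:7860
  56:3295  57:7048  58:4600  59:10127  60:7217  61:7912  62:26  63:3940
  64:9595  65:8072  66:4547  67:9814  68:951  69:6037  70:6623  71:9663
  72:6370  73:6486  74:9485  75:4267  76:10264  77:7395  78:10015  79:7397
  80:6030  81:3847  82:10939  83:5912  84:4833  85:8558  86:6155  87:5637
  88:895  89:6127  90:5682  91:5999  92:4295  93:10219  94:2291  95:698
  96:2860  97:9738  98:7444  99:7149  100:9614  101:9236  102:4269  103:6279
  104:3845  105:3775
Giant step factor: 3582^(-106) ≡ 3767 (mod 11149).
Scan 1710·3767^i mod 11149 for i = 0, 1, …:
  i=0: 1710   i=1: 8597   i=2: 8203   i=3: 6822
  i=4: 29   i=5: 8902   i=6: 8791   i=7: 3167
  i=8: 659   i=9: 7375     …   i=80: 1332
  i=81: 594
Match at i=81, j=30: n = 81·106 + 30 = 8616.

8616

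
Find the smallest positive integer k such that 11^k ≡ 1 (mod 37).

The order of 11 must divide p − 1 = 36 = 2^2 · 3^2.
Divisors: 1, 2, 3, 4, 6, 9, 12, 18, 36.
Check each in increasing order: 11^1 ≡ 11;  11^2 ≡ 10;  11^3 ≡ 36;  11^4 ≡ 26;  11^6 ≡ 1.
Smallest exponent giving 1 is 6.

6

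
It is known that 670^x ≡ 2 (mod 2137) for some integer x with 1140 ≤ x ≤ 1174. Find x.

1166

Compute 670^1140 mod 2137 = 424, then multiply by 670 repeatedly:
  670^1140=424  670^1141=1996  670^1142=1695  670^1143=903  670^1144=239
  670^1145=1992  670^1146=1152  670^1147=383  670^1148=170  670^1149=639
  670^1150=730  670^1151=1864  670^1152=872  670^1153=839  670^1154=99
  670^1155=83  670^1156=48  670^1157=105  670^1158=1966  670^1159=828
  670^1160=1277  670^1161=790  670^1162=1461  670^1163=124  670^1164=1874
  670^1165=1161  670^1166=2
Found 2 at exponent 1166.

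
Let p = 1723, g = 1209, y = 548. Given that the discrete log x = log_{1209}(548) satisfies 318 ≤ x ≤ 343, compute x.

Compute 1209^318 mod 1723 = 1305, then multiply by 1209 repeatedly:
  1209^318=1305  1209^319=1200  1209^320=34  1209^321=1477  1209^322=665
  1209^323=1067  1209^324=1199  1209^325=548
Found 548 at exponent 325.

325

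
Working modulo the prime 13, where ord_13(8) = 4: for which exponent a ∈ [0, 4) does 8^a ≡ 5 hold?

3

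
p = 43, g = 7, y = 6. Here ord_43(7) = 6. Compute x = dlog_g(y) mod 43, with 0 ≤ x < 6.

2

Successive powers of 7 modulo 43:
  7^0=1  7^1=7  7^2=6
So 7^2 ≡ 6 (mod 43), giving x = 2.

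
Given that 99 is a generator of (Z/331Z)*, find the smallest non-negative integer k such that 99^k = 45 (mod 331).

Baby-step giant-step with m = ceil(sqrt(330)) = 19.
Baby table (99^j mod 331 for j=0..18):
  0:1  1:99  2:202  3:138  4:91  5:72  6:177  7:311
  8:6  9:263  10:219  11:166  12:215  13:101  14:69  15:211
  16:36  17:254  18:321
Giant step factor: 99^(-19) ≡ 221 (mod 331).
Scan 45·221^i mod 331 for i = 0, 1, …:
  i=0: 45   i=1: 15   i=2: 5   i=3: 112
  i=4: 258   i=5: 86   i=6: 139   i=7: 267
  i=8: 89   i=9: 140   i=10: 157   i=11: 273
  i=12: 91
Match at i=12, j=4: k = 12·19 + 4 = 232.

232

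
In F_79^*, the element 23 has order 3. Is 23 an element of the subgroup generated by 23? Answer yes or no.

yes

23 ∈ ⟨23⟩ iff 23^3 ≡ 1 (mod 79), since |⟨23⟩| = 3.
23^3 mod 79 = 1.
Since 1 = 1, 23 lies in the subgroup.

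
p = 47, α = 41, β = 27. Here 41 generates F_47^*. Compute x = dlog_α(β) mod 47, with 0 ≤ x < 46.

4

Successive powers of 41 modulo 47:
  41^0=1  41^1=41  41^2=36  41^3=19  41^4=27
So 41^4 ≡ 27 (mod 47), giving x = 4.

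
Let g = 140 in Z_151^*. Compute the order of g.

150

The order of 140 must divide p − 1 = 150 = 2 · 3 · 5^2.
Divisors: 1, 2, 3, 5, 6, 10, 15, 25, 30, 50, 75, 150.
Check each in increasing order: 140^1 ≡ 140;  140^2 ≡ 121;  140^3 ≡ 28;  140^5 ≡ 66;  140^6 ≡ 29;  140^10 ≡ 128;  140^15 ≡ 143;  140^25 ≡ 33;  140^30 ≡ 64;  140^50 ≡ 32;  140^75 ≡ 150;  140^150 ≡ 1.
Smallest exponent giving 1 is 150.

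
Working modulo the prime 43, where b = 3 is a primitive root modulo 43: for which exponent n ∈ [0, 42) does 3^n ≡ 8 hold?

39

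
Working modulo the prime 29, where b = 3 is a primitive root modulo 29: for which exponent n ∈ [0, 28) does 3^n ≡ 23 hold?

4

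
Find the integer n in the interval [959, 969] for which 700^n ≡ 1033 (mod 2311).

969

Compute 700^959 mod 2311 = 692, then multiply by 700 repeatedly:
  700^959=692  700^960=1401  700^961=836  700^962=517  700^963=1384
  700^964=491  700^965=1672  700^966=1034  700^967=457  700^968=982
  700^969=1033
Found 1033 at exponent 969.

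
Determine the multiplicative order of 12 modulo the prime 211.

The order of 12 must divide p − 1 = 210 = 2 · 3 · 5 · 7.
Divisors: 1, 2, 3, 5, 6, 7, 10, 14, 15, 21, 30, 35, 42, 70, 105, 210.
Check each in increasing order: 12^1 ≡ 12;  12^2 ≡ 144;  12^3 ≡ 40;  12^5 ≡ 63;  12^6 ≡ 123;  12^7 ≡ 210;  12^10 ≡ 171;  12^14 ≡ 1.
Smallest exponent giving 1 is 14.

14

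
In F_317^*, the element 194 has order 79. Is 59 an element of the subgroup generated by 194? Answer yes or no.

yes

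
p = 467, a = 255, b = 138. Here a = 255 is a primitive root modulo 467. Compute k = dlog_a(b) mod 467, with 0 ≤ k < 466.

179

Baby-step giant-step with m = ceil(sqrt(466)) = 22.
Baby table (255^j mod 467 for j=0..21):
  0:1  1:255  2:112  3:73  4:402  5:237  6:192  7:392
  8:22  9:6  10:129  11:205  12:438  13:77  14:21  15:218
  16:17  17:132  18:36  19:307  20:296  21:293
Giant step factor: 255^(-22) ≡ 280 (mod 467).
Scan 138·280^i mod 467 for i = 0, 1, …:
  i=0: 138   i=1: 346   i=2: 211   i=3: 238
  i=4: 326   i=5: 215   i=6: 424   i=7: 102
  i=8: 73
Match at i=8, j=3: k = 8·22 + 3 = 179.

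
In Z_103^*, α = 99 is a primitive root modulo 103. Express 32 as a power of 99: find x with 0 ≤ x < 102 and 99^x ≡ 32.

Baby-step giant-step with m = ceil(sqrt(102)) = 11.
Baby table (99^j mod 103 for j=0..10):
  0:1  1:99  2:16  3:39  4:50  5:6  6:79  7:96
  8:28  9:94  10:36
Giant step factor: 99^(-11) ≡ 5 (mod 103).
Scan 32·5^i mod 103 for i = 0, 1, …:
  i=0: 32   i=1: 57   i=2: 79
Match at i=2, j=6: x = 2·11 + 6 = 28.

28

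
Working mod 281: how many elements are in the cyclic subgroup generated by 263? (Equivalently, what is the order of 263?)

140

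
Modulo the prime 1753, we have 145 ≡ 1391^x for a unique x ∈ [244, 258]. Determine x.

245

Compute 1391^244 mod 1753 = 1525, then multiply by 1391 repeatedly:
  1391^244=1525  1391^245=145
Found 145 at exponent 245.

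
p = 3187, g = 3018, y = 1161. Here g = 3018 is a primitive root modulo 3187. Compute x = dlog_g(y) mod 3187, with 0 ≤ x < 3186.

1211

Baby-step giant-step with m = ceil(sqrt(3186)) = 57.
Baby table (3018^j mod 3187 for j=0..56):
  0:1  1:3018  2:3065  3:1496  4:2136  5:2334  6:742  7:2082
  8:1899  9:956  10:973  11:1287  12:2400  13:2336  14:404  15:1838
  16:1704  17:2041  18:2454  19:2771  20:190  21:2947  22:2316  23:597
  24:1091  25:467  26:752  27:392  28:679  29:3168  30:24  31:2318
  32:259  33:847  34:272  35:1837  36:1873  37:2163  38:958  39:635
  40:1043  41:2205  42:234  43:1885  44:135  45:2681  46:2652  47:1179
  48:1530  49:2764  50:1373  51:614  52:1405  53:1580  54:688  55:1647
  56:2113
Giant step factor: 3018^(-57) ≡ 2083 (mod 3187).
Scan 1161·2083^i mod 3187 for i = 0, 1, …:
  i=0: 1161   i=1: 2617   i=2: 1441   i=3: 2636
  i=4: 2774   i=5: 211   i=6: 2894   i=7: 1585
  i=8: 3010   i=9: 1001     …   i=20: 1928
  i=21: 404
Match at i=21, j=14: x = 21·57 + 14 = 1211.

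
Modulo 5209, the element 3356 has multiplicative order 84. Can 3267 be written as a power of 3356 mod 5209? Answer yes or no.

yes

3267 ∈ ⟨3356⟩ iff 3267^84 ≡ 1 (mod 5209), since |⟨3356⟩| = 84.
3267^84 mod 5209 = 1.
Since 1 = 1, 3267 lies in the subgroup.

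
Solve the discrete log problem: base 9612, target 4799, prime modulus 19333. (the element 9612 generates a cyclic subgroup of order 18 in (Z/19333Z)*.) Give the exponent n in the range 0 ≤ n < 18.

15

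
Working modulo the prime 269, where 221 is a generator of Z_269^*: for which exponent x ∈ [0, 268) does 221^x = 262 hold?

Baby-step giant-step with m = ceil(sqrt(268)) = 17.
Baby table (221^j mod 269 for j=0..16):
  0:1  1:221  2:152  3:236  4:239  5:95  6:13  7:183
  8:93  9:109  10:148  11:159  12:169  13:227  14:133  15:72
  16:41
Giant step factor: 221^(-17) ≡ 250 (mod 269).
Scan 262·250^i mod 269 for i = 0, 1, …:
  i=0: 262   i=1: 133
Match at i=1, j=14: x = 1·17 + 14 = 31.

31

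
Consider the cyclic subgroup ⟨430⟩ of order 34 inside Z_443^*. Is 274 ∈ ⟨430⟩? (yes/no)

274 ∈ ⟨430⟩ iff 274^34 ≡ 1 (mod 443), since |⟨430⟩| = 34.
274^34 mod 443 = 1.
Since 1 = 1, 274 lies in the subgroup.

yes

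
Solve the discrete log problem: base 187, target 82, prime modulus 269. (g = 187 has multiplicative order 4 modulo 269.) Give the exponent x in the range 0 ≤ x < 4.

3

Successive powers of 187 modulo 269:
  187^0=1  187^1=187  187^2=268  187^3=82
So 187^3 ≡ 82 (mod 269), giving x = 3.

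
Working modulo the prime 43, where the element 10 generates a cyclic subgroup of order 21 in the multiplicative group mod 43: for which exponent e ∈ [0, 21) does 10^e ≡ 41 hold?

9

Successive powers of 10 modulo 43:
  10^0=1  10^1=10  10^2=14  10^3=11  10^4=24  10^5=25
  10^6=35  10^7=6  10^8=17  10^9=41
So 10^9 ≡ 41 (mod 43), giving e = 9.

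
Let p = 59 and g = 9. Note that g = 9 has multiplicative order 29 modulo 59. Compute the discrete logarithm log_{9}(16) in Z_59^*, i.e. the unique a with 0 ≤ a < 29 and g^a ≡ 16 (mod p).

7

Successive powers of 9 modulo 59:
  9^0=1  9^1=9  9^2=22  9^3=21  9^4=12  9^5=49
  9^6=28  9^7=16
So 9^7 ≡ 16 (mod 59), giving a = 7.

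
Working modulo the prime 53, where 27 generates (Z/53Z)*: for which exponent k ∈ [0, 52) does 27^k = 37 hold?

22

Baby-step giant-step with m = ceil(sqrt(52)) = 8.
Baby table (27^j mod 53 for j=0..7):
  0:1  1:27  2:40  3:20  4:10  5:5  6:29  7:41
Giant step factor: 27^(-8) ≡ 44 (mod 53).
Scan 37·44^i mod 53 for i = 0, 1, …:
  i=0: 37   i=1: 38   i=2: 29
Match at i=2, j=6: k = 2·8 + 6 = 22.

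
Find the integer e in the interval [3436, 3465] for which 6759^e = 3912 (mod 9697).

Compute 6759^3436 mod 9697 = 6386, then multiply by 6759 repeatedly:
  6759^3436=6386  6759^3437=1627  6759^3438=495  6759^3439=240  6759^3440=2761
  6759^3441=4571  6759^3442=747  6759^3443=6533  6759^3444=6106  6759^3445=22
  6759^3446=3243  6759^3447=4217  6759^3448=3220  6759^3449=3912
Found 3912 at exponent 3449.

3449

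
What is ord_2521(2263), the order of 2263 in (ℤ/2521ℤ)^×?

360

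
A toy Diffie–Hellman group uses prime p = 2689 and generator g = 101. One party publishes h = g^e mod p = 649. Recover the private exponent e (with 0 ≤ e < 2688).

1075

Baby-step giant-step with m = ceil(sqrt(2688)) = 52.
Baby table (101^j mod 2689 for j=0..51):
  0:1  1:101  2:2134  3:414  4:1479  5:1484  6:1989  7:1903
  8:1284  9:612  10:2654  11:1843  12:602  13:1644  14:2015  15:1840
  16:299  17:620  18:773  19:92  20:1225  21:31  22:442  23:1618
  24:2078  25:136  26:291  27:2501  28:2524  29:2158  30:149  31:1604
  32:664  33:2528  34:2562  35:618  36:571  37:1202  38:397  39:2451
  40:163  41:329  42:961  43:257  44:1756  45:2571  46:1527  47:954
  48:2239  49:263  50:2362  51:1930
Giant step factor: 101^(-52) ≡ 478 (mod 2689).
Scan 649·478^i mod 2689 for i = 0, 1, …:
  i=0: 649   i=1: 987   i=2: 1211   i=3: 723
  i=4: 1402   i=5: 595   i=6: 2065   i=7: 207
  i=8: 2142   i=9: 2056     …   i=19: 2229
  i=20: 618
Match at i=20, j=35: e = 20·52 + 35 = 1075.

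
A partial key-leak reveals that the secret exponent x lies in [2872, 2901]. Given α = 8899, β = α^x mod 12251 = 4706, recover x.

Compute 8899^2872 mod 12251 = 10297, then multiply by 8899 repeatedly:
  8899^2872=10297  8899^2873=7774  8899^2874=11680  8899^2875=2836  8899^2876=504
  8899^2877=1230  8899^2878=5627  8899^2879=4836  8899^2880=10052  8899^2881=8197
  8899^2882=2649  8899^2883=2527  8899^2884=7188  8899^2885=3541  8899^2886=1787
  8899^2887=715  8899^2888=4516  8899^2889=4604  8899^2890=3652  8899^2891=9496
  8899^2892=9757  8899^2893=4706
Found 4706 at exponent 2893.

2893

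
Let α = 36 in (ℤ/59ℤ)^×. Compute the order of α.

29

The order of 36 must divide p − 1 = 58 = 2 · 29.
Divisors: 1, 2, 29, 58.
Check each in increasing order: 36^1 ≡ 36;  36^2 ≡ 57;  36^29 ≡ 1.
Smallest exponent giving 1 is 29.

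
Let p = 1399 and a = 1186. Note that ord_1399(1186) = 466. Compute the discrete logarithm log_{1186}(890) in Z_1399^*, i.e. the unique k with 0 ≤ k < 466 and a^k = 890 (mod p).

Baby-step giant-step with m = ceil(sqrt(466)) = 22.
Baby table (1186^j mod 1399 for j=0..21):
  0:1  1:1186  2:601  3:695  4:259  5:793  6:370  7:933
  8:1328  9:1133  10:698  11:1019  12:1197  13:1056  14:311  15:909
  16:844  17:699  18:806  19:399  20:352  21:570
Giant step factor: 1186^(-22) ≡ 591 (mod 1399).
Scan 890·591^i mod 1399 for i = 0, 1, …:
  i=0: 890   i=1: 1365   i=2: 891   i=3: 557
  i=4: 422   i=5: 380   i=6: 740   i=7: 852
  i=8: 1291   i=9: 526     …   i=15: 233
  i=16: 601
Match at i=16, j=2: k = 16·22 + 2 = 354.

354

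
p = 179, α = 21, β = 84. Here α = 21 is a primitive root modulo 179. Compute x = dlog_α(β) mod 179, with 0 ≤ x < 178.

Baby-step giant-step with m = ceil(sqrt(178)) = 14.
Baby table (21^j mod 179 for j=0..13):
  0:1  1:21  2:83  3:132  4:87  5:37  6:61  7:28
  8:51  9:176  10:116  11:109  12:141  13:97
Giant step factor: 21^(-14) ≡ 129 (mod 179).
Scan 84·129^i mod 179 for i = 0, 1, …:
  i=0: 84   i=1: 96   i=2: 33   i=3: 140
  i=4: 160   i=5: 55   i=6: 114   i=7: 28
Match at i=7, j=7: x = 7·14 + 7 = 105.

105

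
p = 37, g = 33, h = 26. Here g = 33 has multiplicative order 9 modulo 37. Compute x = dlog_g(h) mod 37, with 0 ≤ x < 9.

6

Successive powers of 33 modulo 37:
  33^0=1  33^1=33  33^2=16  33^3=10  33^4=34  33^5=12
  33^6=26
So 33^6 ≡ 26 (mod 37), giving x = 6.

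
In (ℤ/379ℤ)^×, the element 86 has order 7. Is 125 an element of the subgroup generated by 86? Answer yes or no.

125 ∈ ⟨86⟩ iff 125^7 ≡ 1 (mod 379), since |⟨86⟩| = 7.
125^7 mod 379 = 1.
Since 1 = 1, 125 lies in the subgroup.

yes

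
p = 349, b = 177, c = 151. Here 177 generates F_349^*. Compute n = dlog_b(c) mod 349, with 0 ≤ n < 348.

152

Baby-step giant-step with m = ceil(sqrt(348)) = 19.
Baby table (177^j mod 349 for j=0..18):
  0:1  1:177  2:268  3:321  4:279  5:174  6:86  7:215
  8:14  9:35  10:262  11:306  12:67  13:342  14:157  15:218
  16:196  17:141  18:178
Giant step factor: 177^(-19) ≡ 40 (mod 349).
Scan 151·40^i mod 349 for i = 0, 1, …:
  i=0: 151   i=1: 107   i=2: 92   i=3: 190
  i=4: 271   i=5: 21   i=6: 142   i=7: 96
  i=8: 1
Match at i=8, j=0: n = 8·19 + 0 = 152.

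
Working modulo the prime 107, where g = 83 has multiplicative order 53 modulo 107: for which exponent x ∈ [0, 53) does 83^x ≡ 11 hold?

Baby-step giant-step with m = ceil(sqrt(53)) = 8.
Baby table (83^j mod 107 for j=0..7):
  0:1  1:83  2:41  3:86  4:76  5:102  6:13  7:9
Giant step factor: 83^(-8) ≡ 53 (mod 107).
Scan 11·53^i mod 107 for i = 0, 1, …:
  i=0: 11   i=1: 48   i=2: 83
Match at i=2, j=1: x = 2·8 + 1 = 17.

17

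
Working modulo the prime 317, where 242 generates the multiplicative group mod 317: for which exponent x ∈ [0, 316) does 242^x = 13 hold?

49

Baby-step giant-step with m = ceil(sqrt(316)) = 18.
Baby table (242^j mod 317 for j=0..17):
  0:1  1:242  2:236  3:52  4:221  5:226  6:168  7:80
  8:23  9:177  10:39  11:245  12:11  13:126  14:60  15:255
  16:212  17:267
Giant step factor: 242^(-18) ≡ 135 (mod 317).
Scan 13·135^i mod 317 for i = 0, 1, …:
  i=0: 13   i=1: 170   i=2: 126
Match at i=2, j=13: x = 2·18 + 13 = 49.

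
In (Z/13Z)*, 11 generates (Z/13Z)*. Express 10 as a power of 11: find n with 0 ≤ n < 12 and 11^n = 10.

Successive powers of 11 modulo 13:
  11^0=1  11^1=11  11^2=4  11^3=5  11^4=3  11^5=7
  11^6=12  11^7=2  11^8=9  11^9=8  11^10=10
So 11^10 ≡ 10 (mod 13), giving n = 10.

10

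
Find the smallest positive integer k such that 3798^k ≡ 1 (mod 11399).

278

The order of 3798 must divide p − 1 = 11398 = 2 · 41 · 139.
Divisors: 1, 2, 41, 82, 139, 278, 5699, 11398.
Check each in increasing order: 3798^1 ≡ 3798;  3798^2 ≡ 5069;  3798^41 ≡ 6115;  3798^82 ≡ 4505;  3798^139 ≡ 11398;  3798^278 ≡ 1.
Smallest exponent giving 1 is 278.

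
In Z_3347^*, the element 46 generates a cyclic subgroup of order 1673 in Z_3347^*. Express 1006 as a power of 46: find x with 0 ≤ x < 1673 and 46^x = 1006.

Baby-step giant-step with m = ceil(sqrt(1673)) = 41.
Baby table (46^j mod 3347 for j=0..40):
  0:1  1:46  2:2116  3:273  4:2517  5:1984  6:895  7:1006
  8:2765  9:4  10:184  11:1770  12:1092  13:27  14:1242  15:233
  16:677  17:1019  18:16  19:736  20:386  21:1021  22:108  23:1621
  24:932  25:2708  26:729  27:64  28:2944  29:1544  30:737  31:432
  32:3137  33:381  34:791  35:2916  36:256  37:1735  38:2829  39:2948
  40:1728
Giant step factor: 46^(-41) ≡ 1287 (mod 3347).
Scan 1006·1287^i mod 3347 for i = 0, 1, …:
  i=0: 1006
Match at i=0, j=7: x = 0·41 + 7 = 7.

7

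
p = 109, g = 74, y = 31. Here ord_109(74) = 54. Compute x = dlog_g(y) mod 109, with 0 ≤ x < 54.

Baby-step giant-step with m = ceil(sqrt(54)) = 8.
Baby table (74^j mod 109 for j=0..7):
  0:1  1:74  2:26  3:71  4:22  5:102  6:27  7:36
Giant step factor: 74^(-8) ≡ 25 (mod 109).
Scan 31·25^i mod 109 for i = 0, 1, …:
  i=0: 31   i=1: 12   i=2: 82   i=3: 88
  i=4: 20   i=5: 64   i=6: 74
Match at i=6, j=1: x = 6·8 + 1 = 49.

49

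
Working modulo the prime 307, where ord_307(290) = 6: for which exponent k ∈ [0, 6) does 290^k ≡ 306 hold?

Successive powers of 290 modulo 307:
  290^0=1  290^1=290  290^2=289  290^3=306
So 290^3 ≡ 306 (mod 307), giving k = 3.

3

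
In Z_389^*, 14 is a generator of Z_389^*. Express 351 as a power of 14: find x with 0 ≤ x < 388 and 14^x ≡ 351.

Baby-step giant-step with m = ceil(sqrt(388)) = 20.
Baby table (14^j mod 389 for j=0..19):
  0:1  1:14  2:196  3:21  4:294  5:226  6:52  7:339
  8:78  9:314  10:117  11:82  12:370  13:123  14:166  15:379
  16:249  17:374  18:179  19:172
Giant step factor: 14^(-20) ≡ 184 (mod 389).
Scan 351·184^i mod 389 for i = 0, 1, …:
  i=0: 351   i=1: 10   i=2: 284   i=3: 130
  i=4: 191   i=5: 134   i=6: 149   i=7: 186
  i=8: 381   i=9: 84   i=10: 285   i=11: 314
Match at i=11, j=9: x = 11·20 + 9 = 229.

229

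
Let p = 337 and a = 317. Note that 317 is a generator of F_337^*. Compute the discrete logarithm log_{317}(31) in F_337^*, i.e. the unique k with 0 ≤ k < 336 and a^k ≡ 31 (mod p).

Successive powers of 317 modulo 337:
  317^0=1  317^1=317  317^2=63  317^3=88  317^4=262  317^5=152
  317^6=330  317^7=140  317^8=233  317^9=58  317^10=188  317^11=284
  317^12=49  317^13=31
So 317^13 ≡ 31 (mod 337), giving k = 13.

13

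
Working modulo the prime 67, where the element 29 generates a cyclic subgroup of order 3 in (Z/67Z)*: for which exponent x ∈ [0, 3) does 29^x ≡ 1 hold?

0

Successive powers of 29 modulo 67:
  29^0=1
So 29^0 ≡ 1 (mod 67), giving x = 0.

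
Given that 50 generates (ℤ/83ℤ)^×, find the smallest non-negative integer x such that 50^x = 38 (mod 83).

Baby-step giant-step with m = ceil(sqrt(82)) = 10.
Baby table (50^j mod 83 for j=0..9):
  0:1  1:50  2:10  3:2  4:17  5:20  6:4  7:34
  8:40  9:8
Giant step factor: 50^(-10) ≡ 11 (mod 83).
Scan 38·11^i mod 83 for i = 0, 1, …:
  i=0: 38   i=1: 3   i=2: 33   i=3: 31
  i=4: 9   i=5: 16   i=6: 10
Match at i=6, j=2: x = 6·10 + 2 = 62.

62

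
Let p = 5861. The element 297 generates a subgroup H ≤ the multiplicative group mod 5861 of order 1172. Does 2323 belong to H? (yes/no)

2323 ∈ ⟨297⟩ iff 2323^1172 ≡ 1 (mod 5861), since |⟨297⟩| = 1172.
2323^1172 mod 5861 = 4324.
Since 4324 ≠ 1, 2323 does not lie in the subgroup.

no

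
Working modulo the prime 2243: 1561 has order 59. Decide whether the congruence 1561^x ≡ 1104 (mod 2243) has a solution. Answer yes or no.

1104 ∈ ⟨1561⟩ iff 1104^59 ≡ 1 (mod 2243), since |⟨1561⟩| = 59.
1104^59 mod 2243 = 411.
Since 411 ≠ 1, 1104 does not lie in the subgroup.

no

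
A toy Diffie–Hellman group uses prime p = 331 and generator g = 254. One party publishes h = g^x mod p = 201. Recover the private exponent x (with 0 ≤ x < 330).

Baby-step giant-step with m = ceil(sqrt(330)) = 19.
Baby table (254^j mod 331 for j=0..18):
  0:1  1:254  2:302  3:247  4:179  5:119  6:105  7:190
  8:265  9:117  10:259  11:248  12:102  13:90  14:21  15:38
  16:53  17:222  18:118
Giant step factor: 254^(-19) ≡ 311 (mod 331).
Scan 201·311^i mod 331 for i = 0, 1, …:
  i=0: 201   i=1: 283   i=2: 298   i=3: 329
  i=4: 40   i=5: 193   i=6: 112   i=7: 77
  i=8: 115   i=9: 17     …   i=14: 181
  i=15: 21
Match at i=15, j=14: x = 15·19 + 14 = 299.

299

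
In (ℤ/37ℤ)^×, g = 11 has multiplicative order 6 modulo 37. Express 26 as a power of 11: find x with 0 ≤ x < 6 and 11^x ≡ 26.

Successive powers of 11 modulo 37:
  11^0=1  11^1=11  11^2=10  11^3=36  11^4=26
So 11^4 ≡ 26 (mod 37), giving x = 4.

4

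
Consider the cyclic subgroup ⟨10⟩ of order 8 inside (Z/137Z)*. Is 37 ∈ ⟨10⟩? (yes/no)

yes

37 ∈ ⟨10⟩ iff 37^8 ≡ 1 (mod 137), since |⟨10⟩| = 8.
37^8 mod 137 = 1.
Since 1 = 1, 37 lies in the subgroup.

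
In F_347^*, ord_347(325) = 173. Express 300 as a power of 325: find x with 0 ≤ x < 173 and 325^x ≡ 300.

14

Baby-step giant-step with m = ceil(sqrt(173)) = 14.
Baby table (325^j mod 347 for j=0..13):
  0:1  1:325  2:137  3:109  4:31  5:12  6:83  7:256
  8:267  9:25  10:144  11:302  12:296  13:81
Giant step factor: 325^(-14) ≡ 251 (mod 347).
Scan 300·251^i mod 347 for i = 0, 1, …:
  i=0: 300   i=1: 1
Match at i=1, j=0: x = 1·14 + 0 = 14.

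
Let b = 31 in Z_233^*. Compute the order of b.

The order of 31 must divide p − 1 = 232 = 2^3 · 29.
Divisors: 1, 2, 4, 8, 29, 58, 116, 232.
Check each in increasing order: 31^1 ≡ 31;  31^2 ≡ 29;  31^4 ≡ 142;  31^8 ≡ 126;  31^29 ≡ 89;  31^58 ≡ 232;  31^116 ≡ 1.
Smallest exponent giving 1 is 116.

116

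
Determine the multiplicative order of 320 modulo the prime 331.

165

The order of 320 must divide p − 1 = 330 = 2 · 3 · 5 · 11.
Divisors: 1, 2, 3, 5, 6, 10, 11, 15, 22, 30, 33, 55, 66, 110, 165, 330.
Check each in increasing order: 320^1 ≡ 320;  320^2 ≡ 121;  320^3 ≡ 324;  320^5 ≡ 146;  320^6 ≡ 49;  320^10 ≡ 132;  320^11 ≡ 203;  320^15 ≡ 74;  320^22 ≡ 165;  320^30 ≡ 180;  320^33 ≡ 64;  320^55 ≡ 299;  320^66 ≡ 124;  320^110 ≡ 31;  320^165 ≡ 1.
Smallest exponent giving 1 is 165.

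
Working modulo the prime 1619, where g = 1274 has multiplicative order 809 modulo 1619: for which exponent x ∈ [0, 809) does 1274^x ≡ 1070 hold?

623

Baby-step giant-step with m = ceil(sqrt(809)) = 29.
Baby table (1274^j mod 1619 for j=0..28):
  0:1  1:1274  2:838  3:691  4:1217  5:1075  6:1495  7:686
  8:1323  9:123  10:1278  11:1077  12:805  13:743  14:1086  15:938
  16:190  17:829  18:558  19:151  20:1332  21:256  22:725  23:820
  24:425  25:704  26:1589  27:636  28:764
Giant step factor: 1274^(-29) ≡ 1476 (mod 1619).
Scan 1070·1476^i mod 1619 for i = 0, 1, …:
  i=0: 1070   i=1: 795   i=2: 1264   i=3: 576
  i=4: 201   i=5: 399   i=6: 1227   i=7: 1010
  i=8: 1280   i=9: 1526     …   i=20: 1034
  i=21: 1086
Match at i=21, j=14: x = 21·29 + 14 = 623.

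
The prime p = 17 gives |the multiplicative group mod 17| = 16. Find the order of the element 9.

8

The order of 9 must divide p − 1 = 16 = 2^4.
Divisors: 1, 2, 4, 8, 16.
Check each in increasing order: 9^1 ≡ 9;  9^2 ≡ 13;  9^4 ≡ 16;  9^8 ≡ 1.
Smallest exponent giving 1 is 8.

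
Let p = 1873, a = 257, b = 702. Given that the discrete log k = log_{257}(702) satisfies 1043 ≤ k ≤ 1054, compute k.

1048

Compute 257^1043 mod 1873 = 987, then multiply by 257 repeatedly:
  257^1043=987  257^1044=804  257^1045=598  257^1046=100  257^1047=1351
  257^1048=702
Found 702 at exponent 1048.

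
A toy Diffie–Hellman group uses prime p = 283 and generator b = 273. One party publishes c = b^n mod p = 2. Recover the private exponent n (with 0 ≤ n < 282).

195

Baby-step giant-step with m = ceil(sqrt(282)) = 17.
Baby table (273^j mod 283 for j=0..16):
  0:1  1:273  2:100  3:132  4:95  5:182  6:161  7:88
  8:252  9:27  10:13  11:153  12:168  13:18  14:103  15:102
  16:112
Giant step factor: 273^(-17) ≡ 118 (mod 283).
Scan 2·118^i mod 283 for i = 0, 1, …:
  i=0: 2   i=1: 236   i=2: 114   i=3: 151
  i=4: 272   i=5: 117   i=6: 222   i=7: 160
  i=8: 202   i=9: 64   i=10: 194   i=11: 252
Match at i=11, j=8: n = 11·17 + 8 = 195.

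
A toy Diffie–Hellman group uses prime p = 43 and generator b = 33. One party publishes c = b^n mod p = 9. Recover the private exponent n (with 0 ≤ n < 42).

38

Baby-step giant-step with m = ceil(sqrt(42)) = 7.
Baby table (33^j mod 43 for j=0..6):
  0:1  1:33  2:14  3:32  4:24  5:18  6:35
Giant step factor: 33^(-7) ≡ 7 (mod 43).
Scan 9·7^i mod 43 for i = 0, 1, …:
  i=0: 9   i=1: 20   i=2: 11   i=3: 34
  i=4: 23   i=5: 32
Match at i=5, j=3: n = 5·7 + 3 = 38.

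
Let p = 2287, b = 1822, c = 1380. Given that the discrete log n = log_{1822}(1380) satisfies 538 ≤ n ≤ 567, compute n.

554

Compute 1822^538 mod 2287 = 2221, then multiply by 1822 repeatedly:
  1822^538=2221  1822^539=959  1822^540=30  1822^541=2059  1822^542=818
  1822^543=1559  1822^544=44  1822^545=123  1822^546=2267  1822^547=152
  1822^548=217  1822^549=2010  1822^550=733  1822^551=2205  1822^552=1538
  1822^553=661  1822^554=1380
Found 1380 at exponent 554.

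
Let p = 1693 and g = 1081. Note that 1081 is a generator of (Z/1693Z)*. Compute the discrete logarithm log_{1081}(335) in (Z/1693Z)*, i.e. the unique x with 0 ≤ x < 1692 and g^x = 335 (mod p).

Baby-step giant-step with m = ceil(sqrt(1692)) = 42.
Baby table (1081^j mod 1693 for j=0..41):
  0:1  1:1081  2:391  3:1114  4:511  5:473  6:27  7:406
  8:399  9:1297  10:253  11:920  12:729  13:804  14:615  15:1159
  16:59  17:1138  18:1060  19:1392  20:1368  21:819  22:1593  23:252
  24:1532  25:338  26:1383  27:104  28:686  29:32  30:732  31:661
  32:95  33:1115  34:1592  35:864  36:1141  37:917  38:872  39:1324
  40:659  41:1319
Giant step factor: 1081^(-42) ≡ 544 (mod 1693).
Scan 335·544^i mod 1693 for i = 0, 1, …:
  i=0: 335   i=1: 1089   i=2: 1559   i=3: 1596
  i=4: 1408   i=5: 716   i=6: 114   i=7: 1068
  i=8: 293   i=9: 250   i=10: 560   i=11: 1593
Match at i=11, j=22: x = 11·42 + 22 = 484.

484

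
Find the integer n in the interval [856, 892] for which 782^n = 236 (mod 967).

874

Compute 782^856 mod 967 = 367, then multiply by 782 repeatedly:
  782^856=367  782^857=762  782^858=212  782^859=427  782^860=299
  782^861=771  782^862=481  782^863=946  782^864=17  782^865=723
  782^866=658  782^867=112  782^868=554  782^869=12  782^870=681
  782^871=692  782^872=591  782^873=903  782^874=236
Found 236 at exponent 874.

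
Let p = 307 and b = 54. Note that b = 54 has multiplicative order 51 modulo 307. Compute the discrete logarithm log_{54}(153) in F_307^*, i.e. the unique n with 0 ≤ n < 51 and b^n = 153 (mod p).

2

Baby-step giant-step with m = ceil(sqrt(51)) = 8.
Baby table (54^j mod 307 for j=0..7):
  0:1  1:54  2:153  3:280  4:77  5:167  6:115  7:70
Giant step factor: 54^(-8) ≡ 16 (mod 307).
Scan 153·16^i mod 307 for i = 0, 1, …:
  i=0: 153
Match at i=0, j=2: n = 0·8 + 2 = 2.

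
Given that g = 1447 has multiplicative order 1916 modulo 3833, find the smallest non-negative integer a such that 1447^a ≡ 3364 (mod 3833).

1024

Baby-step giant-step with m = ceil(sqrt(1916)) = 44.
Baby table (1447^j mod 3833 for j=0..43):
  0:1  1:1447  2:991  3:435  4:833  5:1789  6:1408  7:2053
  8:116  9:3033  10:3799  11:631  12:803  13:542  14:2342  15:502
  16:1957  17:3025  18:3722  19:369  20:1156  21:1544  22:3362  23:737
  24:865  25:2097  26:2456  27:641  28:3774  29:2786  30:2859  31:1166
  32:682  33:1773  34:1254  35:1529  36:822  37:1204  38:2006  39:1101
  40:2452  41:2519  42:3643  43:1046
Giant step factor: 1447^(-44) ≡ 2034 (mod 3833).
Scan 3364·2034^i mod 3833 for i = 0, 1, …:
  i=0: 3364   i=1: 471   i=2: 3597   i=3: 2934
  i=4: 3608   i=5: 2310   i=6: 3115   i=7: 3794
  i=8: 1167   i=9: 1051     …   i=22: 3481
  i=23: 803
Match at i=23, j=12: a = 23·44 + 12 = 1024.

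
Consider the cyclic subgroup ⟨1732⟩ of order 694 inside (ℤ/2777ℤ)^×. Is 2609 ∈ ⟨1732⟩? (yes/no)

yes

2609 ∈ ⟨1732⟩ iff 2609^694 ≡ 1 (mod 2777), since |⟨1732⟩| = 694.
2609^694 mod 2777 = 1.
Since 1 = 1, 2609 lies in the subgroup.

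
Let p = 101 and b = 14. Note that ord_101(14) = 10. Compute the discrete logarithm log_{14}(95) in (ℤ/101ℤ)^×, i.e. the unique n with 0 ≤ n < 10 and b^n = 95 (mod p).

2

Successive powers of 14 modulo 101:
  14^0=1  14^1=14  14^2=95
So 14^2 ≡ 95 (mod 101), giving n = 2.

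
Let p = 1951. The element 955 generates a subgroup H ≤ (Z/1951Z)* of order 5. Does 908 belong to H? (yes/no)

yes

908 ∈ ⟨955⟩ iff 908^5 ≡ 1 (mod 1951), since |⟨955⟩| = 5.
908^5 mod 1951 = 1.
Since 1 = 1, 908 lies in the subgroup.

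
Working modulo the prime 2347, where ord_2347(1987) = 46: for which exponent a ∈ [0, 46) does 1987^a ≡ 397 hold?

12

Successive powers of 1987 modulo 2347:
  1987^0=1  1987^1=1987  1987^2=515  1987^3=13  1987^4=14  1987^5=2001
  1987^6=169  1987^7=182  1987^8=196  1987^9=2197  1987^10=19  1987^11=201
  1987^12=397
So 1987^12 ≡ 397 (mod 2347), giving a = 12.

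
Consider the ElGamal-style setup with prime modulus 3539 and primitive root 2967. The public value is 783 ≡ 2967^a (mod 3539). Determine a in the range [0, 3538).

56

Baby-step giant-step with m = ceil(sqrt(3538)) = 60.
Baby table (2967^j mod 3539 for j=0..59):
  0:1  1:2967  2:1596  3:150  4:2675  5:2287  6:1266  7:1343
  8:3306  9:2333  10:3266  11:440  12:3128  13:1518  14:2298  15:2052
  16:1204  17:1417  18:3446  19:111  20:210  21:206  22:2494  23:3188
  24:2588  25:2505  26:435  27:2449  28:616  29:1548  30:2833  31:386
  32:2165  33:270  34:1276  35:2701  36:1571  37:294  38:1704  39:2076
  40:1632  41:792  42:3507  43:609  44:2013  45:2278  46:2875  47:1135
  48:1956  49:3031  50:378  51:3202  52:1658  53:76  54:2535  55:970
  56:783  57:1577  58:401  59:663
Giant step factor: 2967^(-60) ≡ 44 (mod 3539).
Scan 783·44^i mod 3539 for i = 0, 1, …:
  i=0: 783
Match at i=0, j=56: a = 0·60 + 56 = 56.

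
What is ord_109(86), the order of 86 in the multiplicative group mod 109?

36

The order of 86 must divide p − 1 = 108 = 2^2 · 3^3.
Divisors: 1, 2, 3, 4, 6, 9, 12, 18, 27, 36, 54, 108.
Check each in increasing order: 86^1 ≡ 86;  86^2 ≡ 93;  86^3 ≡ 41;  86^4 ≡ 38;  86^6 ≡ 46;  86^9 ≡ 33;  86^12 ≡ 45;  86^18 ≡ 108;  86^27 ≡ 76;  86^36 ≡ 1.
Smallest exponent giving 1 is 36.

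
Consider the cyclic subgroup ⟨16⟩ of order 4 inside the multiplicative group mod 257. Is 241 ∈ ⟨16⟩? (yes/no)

yes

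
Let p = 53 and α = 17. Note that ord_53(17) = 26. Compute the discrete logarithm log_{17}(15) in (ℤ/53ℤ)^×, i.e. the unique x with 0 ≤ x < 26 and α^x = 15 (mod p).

22

Successive powers of 17 modulo 53:
  17^0=1  17^1=17  17^2=24  17^3=37  17^4=46  17^5=40
  17^6=44  17^7=6  17^8=49  17^9=38  17^10=10  17^11=11
  17^12=28  17^13=52  17^14=36  17^15=29  17^16=16  17^17=7
  17^18=13  17^19=9  17^20=47  17^21=4  17^22=15
So 17^22 ≡ 15 (mod 53), giving x = 22.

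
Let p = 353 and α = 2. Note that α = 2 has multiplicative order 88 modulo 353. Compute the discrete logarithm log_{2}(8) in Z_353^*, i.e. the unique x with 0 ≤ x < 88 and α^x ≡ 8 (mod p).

3

Baby-step giant-step with m = ceil(sqrt(88)) = 10.
Baby table (2^j mod 353 for j=0..9):
  0:1  1:2  2:4  3:8  4:16  5:32  6:64  7:128
  8:256  9:159
Giant step factor: 2^(-10) ≡ 121 (mod 353).
Scan 8·121^i mod 353 for i = 0, 1, …:
  i=0: 8
Match at i=0, j=3: x = 0·10 + 3 = 3.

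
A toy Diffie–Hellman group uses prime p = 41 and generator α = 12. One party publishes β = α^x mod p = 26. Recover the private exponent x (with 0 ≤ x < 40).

Successive powers of 12 modulo 41:
  12^0=1  12^1=12  12^2=21  12^3=6  12^4=31  12^5=3
  12^6=36  12^7=22  12^8=18  12^9=11  12^10=9  12^11=26
So 12^11 ≡ 26 (mod 41), giving x = 11.

11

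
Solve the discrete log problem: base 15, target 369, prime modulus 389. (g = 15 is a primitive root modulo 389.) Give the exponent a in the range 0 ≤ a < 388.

Baby-step giant-step with m = ceil(sqrt(388)) = 20.
Baby table (15^j mod 389 for j=0..19):
  0:1  1:15  2:225  3:263  4:55  5:47  6:316  7:72
  8:302  9:251  10:264  11:70  12:272  13:190  14:127  15:349
  16:178  17:336  18:372  19:134
Giant step factor: 15^(-20) ≡ 6 (mod 389).
Scan 369·6^i mod 389 for i = 0, 1, …:
  i=0: 369   i=1: 269   i=2: 58   i=3: 348
  i=4: 143   i=5: 80   i=6: 91   i=7: 157
  i=8: 164   i=9: 206     …   i=16: 289
  i=17: 178
Match at i=17, j=16: a = 17·20 + 16 = 356.

356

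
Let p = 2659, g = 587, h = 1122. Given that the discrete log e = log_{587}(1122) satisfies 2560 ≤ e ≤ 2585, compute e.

Compute 587^2560 mod 2659 = 754, then multiply by 587 repeatedly:
  587^2560=754  587^2561=1204  587^2562=2113  587^2563=1237  587^2564=212
  587^2565=2130  587^2566=580  587^2567=108  587^2568=2239  587^2569=747
  587^2570=2413  587^2571=1843  587^2572=2287  587^2573=2333  587^2574=86
  587^2575=2620  587^2576=1038  587^2577=395  587^2578=532  587^2579=1181
  587^2580=1907  587^2581=2629  587^2582=1003  587^2583=1122
Found 1122 at exponent 2583.

2583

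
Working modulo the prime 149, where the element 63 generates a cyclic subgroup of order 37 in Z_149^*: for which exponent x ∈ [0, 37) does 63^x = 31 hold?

Successive powers of 63 modulo 149:
  63^0=1  63^1=63  63^2=95  63^3=25  63^4=85  63^5=140
  63^6=29  63^7=39  63^8=73  63^9=129  63^10=81  63^11=37
  63^12=96  63^13=88  63^14=31
So 63^14 ≡ 31 (mod 149), giving x = 14.

14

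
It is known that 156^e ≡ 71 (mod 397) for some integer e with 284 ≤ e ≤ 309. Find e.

303

Compute 156^284 mod 397 = 372, then multiply by 156 repeatedly:
  156^284=372  156^285=70  156^286=201  156^287=390  156^288=99
  156^289=358  156^290=268  156^291=123  156^292=132  156^293=345
  156^294=225  156^295=164  156^296=176  156^297=63  156^298=300
  156^299=351  156^300=367  156^301=84  156^302=3  156^303=71
Found 71 at exponent 303.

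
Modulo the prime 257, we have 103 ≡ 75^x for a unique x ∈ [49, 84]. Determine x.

71

Compute 75^49 mod 257 = 166, then multiply by 75 repeatedly:
  75^49=166  75^50=114  75^51=69  75^52=35  75^53=55
  75^54=13  75^55=204  75^56=137  75^57=252  75^58=139
  75^59=145  75^60=81  75^61=164  75^62=221  75^63=127
  75^64=16  75^65=172  75^66=50  75^67=152  75^68=92
  75^69=218  75^70=159  75^71=103
Found 103 at exponent 71.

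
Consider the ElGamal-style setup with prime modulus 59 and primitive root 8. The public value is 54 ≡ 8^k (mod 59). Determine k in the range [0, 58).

Baby-step giant-step with m = ceil(sqrt(58)) = 8.
Baby table (8^j mod 59 for j=0..7):
  0:1  1:8  2:5  3:40  4:25  5:23  6:7  7:56
Giant step factor: 8^(-8) ≡ 27 (mod 59).
Scan 54·27^i mod 59 for i = 0, 1, …:
  i=0: 54   i=1: 42   i=2: 13   i=3: 56
Match at i=3, j=7: k = 3·8 + 7 = 31.

31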